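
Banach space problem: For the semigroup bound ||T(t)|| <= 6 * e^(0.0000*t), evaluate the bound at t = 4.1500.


||T(4.1500)|| <= 6 * exp(0.0000 * 4.1500)
= 6 * exp(0.0000)
= 6 * 1.0000
= 6.0000

6.0000


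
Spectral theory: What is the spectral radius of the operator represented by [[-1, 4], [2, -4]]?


For a 2x2 matrix, eigenvalues satisfy lambda^2 - (trace)*lambda + det = 0
trace = -1 + -4 = -5
det = -1*-4 - 4*2 = -4
discriminant = (-5)^2 - 4*(-4) = 41
spectral radius = max |eigenvalue| = 5.7016

5.7016


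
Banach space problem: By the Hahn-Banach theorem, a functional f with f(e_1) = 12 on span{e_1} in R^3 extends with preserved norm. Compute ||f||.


The norm of f is given by ||f|| = sup_{||x||=1} |f(x)|.
On span{e_1}, ||e_1|| = 1, so ||f|| = |f(e_1)| / ||e_1||
= |12| / 1 = 12.0000

12.0000


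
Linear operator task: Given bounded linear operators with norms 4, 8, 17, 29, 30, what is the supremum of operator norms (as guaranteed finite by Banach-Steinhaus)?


By the Uniform Boundedness Principle, the supremum of norms is finite.
sup_k ||T_k|| = max(4, 8, 17, 29, 30) = 30

30


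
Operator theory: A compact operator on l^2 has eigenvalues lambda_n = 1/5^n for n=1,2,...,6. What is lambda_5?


The eigenvalue formula gives lambda_5 = 1/5^5
= 1/3125
= 3.2000e-04

3.2000e-04


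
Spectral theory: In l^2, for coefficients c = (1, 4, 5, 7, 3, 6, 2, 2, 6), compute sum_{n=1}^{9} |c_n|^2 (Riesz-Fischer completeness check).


sum |c_n|^2 = 1^2 + 4^2 + 5^2 + 7^2 + 3^2 + 6^2 + 2^2 + 2^2 + 6^2
= 1 + 16 + 25 + 49 + 9 + 36 + 4 + 4 + 36
= 180

180


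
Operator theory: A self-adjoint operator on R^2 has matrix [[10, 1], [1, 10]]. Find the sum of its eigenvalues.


For a self-adjoint (symmetric) matrix, the eigenvalues are real.
The sum of eigenvalues equals the trace of the matrix.
trace = 10 + 10 = 20

20


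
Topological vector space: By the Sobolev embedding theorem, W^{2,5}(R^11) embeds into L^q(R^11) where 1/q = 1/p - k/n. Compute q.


Using the Sobolev embedding formula: 1/q = 1/p - k/n
1/q = 1/5 - 2/11 = 1/55
q = 1/(1/55) = 55

55.0000


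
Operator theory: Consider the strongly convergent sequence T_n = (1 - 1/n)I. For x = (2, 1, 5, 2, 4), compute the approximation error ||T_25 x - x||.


T_25 x - x = (1 - 1/25)x - x = -x/25
||x|| = sqrt(50) = 7.0711
||T_25 x - x|| = ||x||/25 = 7.0711/25 = 0.2828

0.2828


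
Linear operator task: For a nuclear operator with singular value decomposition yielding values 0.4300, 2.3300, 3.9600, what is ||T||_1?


The nuclear norm is the sum of all singular values.
||T||_1 = 0.4300 + 2.3300 + 3.9600
= 6.7200

6.7200


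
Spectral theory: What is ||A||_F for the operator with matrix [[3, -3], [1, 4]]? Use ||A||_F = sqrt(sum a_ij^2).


||A||_F^2 = sum a_ij^2
= 3^2 + (-3)^2 + 1^2 + 4^2
= 9 + 9 + 1 + 16 = 35
||A||_F = sqrt(35) = 5.9161

5.9161


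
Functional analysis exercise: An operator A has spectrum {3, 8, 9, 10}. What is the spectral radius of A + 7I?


Spectrum of A + 7I = {10, 15, 16, 17}
Spectral radius = max |lambda| over the shifted spectrum
= max(10, 15, 16, 17) = 17

17


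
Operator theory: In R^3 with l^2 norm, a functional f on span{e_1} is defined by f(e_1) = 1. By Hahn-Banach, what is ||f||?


The norm of f is given by ||f|| = sup_{||x||=1} |f(x)|.
On span{e_1}, ||e_1|| = 1, so ||f|| = |f(e_1)| / ||e_1||
= |1| / 1 = 1.0000

1.0000


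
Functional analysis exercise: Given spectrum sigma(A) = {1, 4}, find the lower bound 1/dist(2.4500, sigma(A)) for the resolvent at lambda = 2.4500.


dist(2.4500, {1, 4}) = min(|2.4500 - 1|, |2.4500 - 4|)
= min(1.4500, 1.5500) = 1.4500
Resolvent bound = 1/1.4500 = 0.6897

0.6897


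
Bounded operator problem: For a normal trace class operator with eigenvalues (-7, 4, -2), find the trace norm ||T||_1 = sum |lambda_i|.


For a normal operator, singular values equal |eigenvalues|.
Trace norm = sum |lambda_i| = 7 + 4 + 2
= 13

13


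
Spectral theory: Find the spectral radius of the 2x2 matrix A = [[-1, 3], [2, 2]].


For a 2x2 matrix, eigenvalues satisfy lambda^2 - (trace)*lambda + det = 0
trace = -1 + 2 = 1
det = -1*2 - 3*2 = -8
discriminant = 1^2 - 4*(-8) = 33
spectral radius = max |eigenvalue| = 3.3723

3.3723


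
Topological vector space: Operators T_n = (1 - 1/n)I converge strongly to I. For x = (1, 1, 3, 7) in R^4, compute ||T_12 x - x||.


T_12 x - x = (1 - 1/12)x - x = -x/12
||x|| = sqrt(60) = 7.7460
||T_12 x - x|| = ||x||/12 = 7.7460/12 = 0.6455

0.6455


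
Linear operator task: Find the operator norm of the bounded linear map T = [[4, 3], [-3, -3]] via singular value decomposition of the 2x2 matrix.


A^T A = [[25, 21], [21, 18]]
trace(A^T A) = 43, det(A^T A) = 9
discriminant = 43^2 - 4*9 = 1813
Largest eigenvalue of A^T A = (trace + sqrt(disc))/2 = 42.7897
||T|| = sqrt(42.7897) = 6.5414

6.5414


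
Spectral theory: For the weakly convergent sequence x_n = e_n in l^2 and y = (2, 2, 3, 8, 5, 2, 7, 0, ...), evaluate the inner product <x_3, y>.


x_3 = e_3 is the standard basis vector with 1 in position 3.
<x_3, y> = y_3 = 3
As n -> infinity, <x_n, y> -> 0, confirming weak convergence of (x_n) to 0.

3


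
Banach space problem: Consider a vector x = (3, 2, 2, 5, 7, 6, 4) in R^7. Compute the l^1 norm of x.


The l^1 norm equals the sum of absolute values of all components.
||x||_1 = 3 + 2 + 2 + 5 + 7 + 6 + 4
= 29

29.0000


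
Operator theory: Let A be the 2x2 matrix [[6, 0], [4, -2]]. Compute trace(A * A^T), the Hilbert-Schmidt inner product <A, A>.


trace(A * A^T) = sum of squares of all entries
= 6^2 + 0^2 + 4^2 + (-2)^2
= 36 + 0 + 16 + 4
= 56

56


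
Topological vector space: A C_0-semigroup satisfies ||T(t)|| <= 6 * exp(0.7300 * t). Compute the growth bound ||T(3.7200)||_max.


||T(3.7200)|| <= 6 * exp(0.7300 * 3.7200)
= 6 * exp(2.7156)
= 6 * 15.1137
= 90.6821

90.6821


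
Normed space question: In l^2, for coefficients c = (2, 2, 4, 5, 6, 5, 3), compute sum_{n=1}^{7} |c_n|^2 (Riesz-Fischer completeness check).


sum |c_n|^2 = 2^2 + 2^2 + 4^2 + 5^2 + 6^2 + 5^2 + 3^2
= 4 + 4 + 16 + 25 + 36 + 25 + 9
= 119

119


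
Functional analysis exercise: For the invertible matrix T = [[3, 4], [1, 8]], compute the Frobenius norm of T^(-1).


det(T) = 3*8 - 4*1 = 20
T^(-1) = (1/20) * [[8, -4], [-1, 3]] = [[0.4000, -0.2000], [-0.0500, 0.1500]]
||T^(-1)||_F^2 = 0.4000^2 + (-0.2000)^2 + (-0.0500)^2 + 0.1500^2 = 0.2250
||T^(-1)||_F = sqrt(0.2250) = 0.4743

0.4743


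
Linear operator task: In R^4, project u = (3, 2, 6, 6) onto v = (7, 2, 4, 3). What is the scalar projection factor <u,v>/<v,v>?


Computing <u,v> = 3*7 + 2*2 + 6*4 + 6*3 = 67
Computing <v,v> = 7^2 + 2^2 + 4^2 + 3^2 = 78
Projection coefficient = 67/78 = 0.8590

0.8590


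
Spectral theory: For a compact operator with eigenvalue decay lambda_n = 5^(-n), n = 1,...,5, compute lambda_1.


The eigenvalue formula gives lambda_1 = 1/5^1
= 1/5
= 0.2000

0.2000


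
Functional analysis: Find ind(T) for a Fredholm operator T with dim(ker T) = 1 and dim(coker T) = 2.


The Fredholm index is defined as ind(T) = dim(ker T) - dim(coker T)
= 1 - 2
= -1

-1


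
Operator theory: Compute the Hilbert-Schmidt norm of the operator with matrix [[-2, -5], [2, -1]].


The Hilbert-Schmidt norm is sqrt(sum of squares of all entries).
Sum of squares = (-2)^2 + (-5)^2 + 2^2 + (-1)^2
= 4 + 25 + 4 + 1 = 34
||T||_HS = sqrt(34) = 5.8310

5.8310


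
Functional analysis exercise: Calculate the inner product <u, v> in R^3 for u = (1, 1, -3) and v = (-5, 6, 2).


Computing the standard inner product <u, v> = sum u_i * v_i
= 1*-5 + 1*6 + -3*2
= -5 + 6 + -6
= -5

-5


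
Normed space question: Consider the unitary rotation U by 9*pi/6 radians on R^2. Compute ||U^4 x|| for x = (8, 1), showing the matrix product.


U is a rotation by theta = 9*pi/6
U^4 = rotation by 4*theta = 36*pi/6 = 0*pi/6 (mod 2*pi)
cos(0*pi/6) = 1.0000, sin(0*pi/6) = 0.0000
U^4 x = (1.0000 * 8 - 0.0000 * 1, 0.0000 * 8 + 1.0000 * 1)
= (8.0000, 1.0000)
||U^4 x|| = sqrt(8.0000^2 + 1.0000^2) = sqrt(65.0000) = 8.0623

8.0623


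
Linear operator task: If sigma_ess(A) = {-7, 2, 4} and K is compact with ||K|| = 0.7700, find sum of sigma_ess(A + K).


By Weyl's theorem, the essential spectrum is invariant under compact perturbations.
sigma_ess(A + K) = sigma_ess(A) = {-7, 2, 4}
Sum = -7 + 2 + 4 = -1

-1


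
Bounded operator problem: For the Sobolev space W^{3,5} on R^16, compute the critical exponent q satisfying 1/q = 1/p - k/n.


Using the Sobolev embedding formula: 1/q = 1/p - k/n
1/q = 1/5 - 3/16 = 1/80
q = 1/(1/80) = 80

80.0000


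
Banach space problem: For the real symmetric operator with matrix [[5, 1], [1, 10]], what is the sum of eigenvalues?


For a self-adjoint (symmetric) matrix, the eigenvalues are real.
The sum of eigenvalues equals the trace of the matrix.
trace = 5 + 10 = 15

15


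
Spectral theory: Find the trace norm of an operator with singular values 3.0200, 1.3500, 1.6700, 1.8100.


The nuclear norm is the sum of all singular values.
||T||_1 = 3.0200 + 1.3500 + 1.6700 + 1.8100
= 7.8500

7.8500


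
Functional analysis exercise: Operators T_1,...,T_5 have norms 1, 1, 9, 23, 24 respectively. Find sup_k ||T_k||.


By the Uniform Boundedness Principle, the supremum of norms is finite.
sup_k ||T_k|| = max(1, 1, 9, 23, 24) = 24

24


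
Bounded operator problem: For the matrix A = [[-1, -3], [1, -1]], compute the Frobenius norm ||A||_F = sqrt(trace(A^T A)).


||A||_F^2 = sum a_ij^2
= (-1)^2 + (-3)^2 + 1^2 + (-1)^2
= 1 + 9 + 1 + 1 = 12
||A||_F = sqrt(12) = 3.4641

3.4641


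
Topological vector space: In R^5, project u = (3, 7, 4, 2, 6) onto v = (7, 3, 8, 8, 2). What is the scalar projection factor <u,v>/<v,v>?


Computing <u,v> = 3*7 + 7*3 + 4*8 + 2*8 + 6*2 = 102
Computing <v,v> = 7^2 + 3^2 + 8^2 + 8^2 + 2^2 = 190
Projection coefficient = 102/190 = 0.5368

0.5368


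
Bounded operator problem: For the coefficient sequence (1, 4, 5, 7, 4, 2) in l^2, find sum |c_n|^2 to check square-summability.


sum |c_n|^2 = 1^2 + 4^2 + 5^2 + 7^2 + 4^2 + 2^2
= 1 + 16 + 25 + 49 + 16 + 4
= 111

111


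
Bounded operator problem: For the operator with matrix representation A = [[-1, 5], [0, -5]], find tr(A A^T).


trace(A * A^T) = sum of squares of all entries
= (-1)^2 + 5^2 + 0^2 + (-5)^2
= 1 + 25 + 0 + 25
= 51

51


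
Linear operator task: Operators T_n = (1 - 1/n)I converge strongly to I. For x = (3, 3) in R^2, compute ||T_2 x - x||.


T_2 x - x = (1 - 1/2)x - x = -x/2
||x|| = sqrt(18) = 4.2426
||T_2 x - x|| = ||x||/2 = 4.2426/2 = 2.1213

2.1213


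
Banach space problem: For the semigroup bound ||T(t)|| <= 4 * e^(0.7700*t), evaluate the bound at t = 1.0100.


||T(1.0100)|| <= 4 * exp(0.7700 * 1.0100)
= 4 * exp(0.7777)
= 4 * 2.1765
= 8.7058

8.7058


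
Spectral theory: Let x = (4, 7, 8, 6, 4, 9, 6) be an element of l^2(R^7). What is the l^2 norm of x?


The l^2 norm = (sum |x_i|^2)^(1/2)
Sum of 2th powers = 16 + 49 + 64 + 36 + 16 + 81 + 36 = 298
||x||_2 = (298)^(1/2) = 17.2627

17.2627


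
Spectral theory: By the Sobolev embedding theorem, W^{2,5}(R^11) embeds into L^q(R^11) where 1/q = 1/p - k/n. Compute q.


Using the Sobolev embedding formula: 1/q = 1/p - k/n
1/q = 1/5 - 2/11 = 1/55
q = 1/(1/55) = 55

55.0000


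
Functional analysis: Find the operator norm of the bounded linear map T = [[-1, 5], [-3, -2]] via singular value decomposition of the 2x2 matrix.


A^T A = [[10, 1], [1, 29]]
trace(A^T A) = 39, det(A^T A) = 289
discriminant = 39^2 - 4*289 = 365
Largest eigenvalue of A^T A = (trace + sqrt(disc))/2 = 29.0525
||T|| = sqrt(29.0525) = 5.3900

5.3900


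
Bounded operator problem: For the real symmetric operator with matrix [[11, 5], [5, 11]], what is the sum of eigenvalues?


For a self-adjoint (symmetric) matrix, the eigenvalues are real.
The sum of eigenvalues equals the trace of the matrix.
trace = 11 + 11 = 22

22


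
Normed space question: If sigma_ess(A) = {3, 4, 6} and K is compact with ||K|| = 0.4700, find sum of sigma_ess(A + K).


By Weyl's theorem, the essential spectrum is invariant under compact perturbations.
sigma_ess(A + K) = sigma_ess(A) = {3, 4, 6}
Sum = 3 + 4 + 6 = 13

13


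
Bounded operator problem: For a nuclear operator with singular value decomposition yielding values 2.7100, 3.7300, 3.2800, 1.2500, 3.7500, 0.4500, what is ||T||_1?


The nuclear norm is the sum of all singular values.
||T||_1 = 2.7100 + 3.7300 + 3.2800 + 1.2500 + 3.7500 + 0.4500
= 15.1700

15.1700


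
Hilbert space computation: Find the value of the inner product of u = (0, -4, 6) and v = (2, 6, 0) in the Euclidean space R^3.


Computing the standard inner product <u, v> = sum u_i * v_i
= 0*2 + -4*6 + 6*0
= 0 + -24 + 0
= -24

-24


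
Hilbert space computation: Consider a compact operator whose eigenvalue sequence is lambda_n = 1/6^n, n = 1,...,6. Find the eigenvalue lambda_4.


The eigenvalue formula gives lambda_4 = 1/6^4
= 1/1296
= 7.7160e-04

7.7160e-04


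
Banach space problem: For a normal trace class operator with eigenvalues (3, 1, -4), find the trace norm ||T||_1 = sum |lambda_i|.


For a normal operator, singular values equal |eigenvalues|.
Trace norm = sum |lambda_i| = 3 + 1 + 4
= 8

8


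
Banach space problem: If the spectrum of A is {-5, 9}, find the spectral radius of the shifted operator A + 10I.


Spectrum of A + 10I = {5, 19}
Spectral radius = max |lambda| over the shifted spectrum
= max(5, 19) = 19

19


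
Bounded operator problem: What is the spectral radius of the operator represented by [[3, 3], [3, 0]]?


For a 2x2 matrix, eigenvalues satisfy lambda^2 - (trace)*lambda + det = 0
trace = 3 + 0 = 3
det = 3*0 - 3*3 = -9
discriminant = 3^2 - 4*(-9) = 45
spectral radius = max |eigenvalue| = 4.8541

4.8541


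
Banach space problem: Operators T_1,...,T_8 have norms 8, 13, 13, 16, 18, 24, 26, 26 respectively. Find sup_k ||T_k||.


By the Uniform Boundedness Principle, the supremum of norms is finite.
sup_k ||T_k|| = max(8, 13, 13, 16, 18, 24, 26, 26) = 26

26


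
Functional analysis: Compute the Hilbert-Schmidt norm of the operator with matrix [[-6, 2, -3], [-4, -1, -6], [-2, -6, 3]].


The Hilbert-Schmidt norm is sqrt(sum of squares of all entries).
Sum of squares = (-6)^2 + 2^2 + (-3)^2 + (-4)^2 + (-1)^2 + (-6)^2 + (-2)^2 + (-6)^2 + 3^2
= 36 + 4 + 9 + 16 + 1 + 36 + 4 + 36 + 9 = 151
||T||_HS = sqrt(151) = 12.2882

12.2882


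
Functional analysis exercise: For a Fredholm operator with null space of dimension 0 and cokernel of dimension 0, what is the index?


The Fredholm index is defined as ind(T) = dim(ker T) - dim(coker T)
= 0 - 0
= 0

0


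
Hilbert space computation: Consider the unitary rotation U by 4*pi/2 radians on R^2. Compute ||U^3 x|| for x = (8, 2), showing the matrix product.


U is a rotation by theta = 4*pi/2
U^3 = rotation by 3*theta = 12*pi/2 = 0*pi/2 (mod 2*pi)
cos(0*pi/2) = 1.0000, sin(0*pi/2) = 0.0000
U^3 x = (1.0000 * 8 - 0.0000 * 2, 0.0000 * 8 + 1.0000 * 2)
= (8.0000, 2.0000)
||U^3 x|| = sqrt(8.0000^2 + 2.0000^2) = sqrt(68.0000) = 8.2462

8.2462


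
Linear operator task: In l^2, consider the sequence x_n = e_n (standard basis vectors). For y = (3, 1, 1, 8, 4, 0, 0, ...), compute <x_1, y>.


x_1 = e_1 is the standard basis vector with 1 in position 1.
<x_1, y> = y_1 = 3
As n -> infinity, <x_n, y> -> 0, confirming weak convergence of (x_n) to 0.

3


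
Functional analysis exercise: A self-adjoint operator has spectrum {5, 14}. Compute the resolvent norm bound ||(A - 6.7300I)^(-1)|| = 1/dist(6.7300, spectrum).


dist(6.7300, {5, 14}) = min(|6.7300 - 5|, |6.7300 - 14|)
= min(1.7300, 7.2700) = 1.7300
Resolvent bound = 1/1.7300 = 0.5780

0.5780


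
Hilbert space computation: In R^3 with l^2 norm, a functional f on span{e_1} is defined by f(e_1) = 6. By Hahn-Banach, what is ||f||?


The norm of f is given by ||f|| = sup_{||x||=1} |f(x)|.
On span{e_1}, ||e_1|| = 1, so ||f|| = |f(e_1)| / ||e_1||
= |6| / 1 = 6.0000

6.0000


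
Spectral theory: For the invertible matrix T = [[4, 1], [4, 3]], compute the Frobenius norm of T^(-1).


det(T) = 4*3 - 1*4 = 8
T^(-1) = (1/8) * [[3, -1], [-4, 4]] = [[0.3750, -0.1250], [-0.5000, 0.5000]]
||T^(-1)||_F^2 = 0.3750^2 + (-0.1250)^2 + (-0.5000)^2 + 0.5000^2 = 0.6562
||T^(-1)||_F = sqrt(0.6562) = 0.8101

0.8101


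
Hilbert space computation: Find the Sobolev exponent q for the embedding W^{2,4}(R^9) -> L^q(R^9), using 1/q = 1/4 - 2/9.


Using the Sobolev embedding formula: 1/q = 1/p - k/n
1/q = 1/4 - 2/9 = 1/36
q = 1/(1/36) = 36

36.0000


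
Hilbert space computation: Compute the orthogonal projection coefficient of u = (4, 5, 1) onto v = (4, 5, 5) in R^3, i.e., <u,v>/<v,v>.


Computing <u,v> = 4*4 + 5*5 + 1*5 = 46
Computing <v,v> = 4^2 + 5^2 + 5^2 = 66
Projection coefficient = 46/66 = 0.6970

0.6970


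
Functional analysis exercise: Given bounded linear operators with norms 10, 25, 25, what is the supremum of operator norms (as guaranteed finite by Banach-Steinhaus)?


By the Uniform Boundedness Principle, the supremum of norms is finite.
sup_k ||T_k|| = max(10, 25, 25) = 25

25


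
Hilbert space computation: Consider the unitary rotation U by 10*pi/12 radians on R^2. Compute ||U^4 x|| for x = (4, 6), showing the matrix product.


U is a rotation by theta = 10*pi/12
U^4 = rotation by 4*theta = 40*pi/12 = 16*pi/12 (mod 2*pi)
cos(16*pi/12) = -0.5000, sin(16*pi/12) = -0.8660
U^4 x = (-0.5000 * 4 - -0.8660 * 6, -0.8660 * 4 + -0.5000 * 6)
= (3.1962, -6.4641)
||U^4 x|| = sqrt(3.1962^2 + (-6.4641)^2) = sqrt(52.0000) = 7.2111

7.2111


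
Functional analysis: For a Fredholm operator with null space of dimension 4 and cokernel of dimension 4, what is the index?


The Fredholm index is defined as ind(T) = dim(ker T) - dim(coker T)
= 4 - 4
= 0

0


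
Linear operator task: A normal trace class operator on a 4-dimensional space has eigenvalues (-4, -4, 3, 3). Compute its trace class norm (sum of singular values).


For a normal operator, singular values equal |eigenvalues|.
Trace norm = sum |lambda_i| = 4 + 4 + 3 + 3
= 14

14


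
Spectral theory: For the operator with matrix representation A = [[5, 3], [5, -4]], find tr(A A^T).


trace(A * A^T) = sum of squares of all entries
= 5^2 + 3^2 + 5^2 + (-4)^2
= 25 + 9 + 25 + 16
= 75

75


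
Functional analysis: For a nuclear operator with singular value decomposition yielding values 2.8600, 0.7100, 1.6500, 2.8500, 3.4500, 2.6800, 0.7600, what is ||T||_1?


The nuclear norm is the sum of all singular values.
||T||_1 = 2.8600 + 0.7100 + 1.6500 + 2.8500 + 3.4500 + 2.6800 + 0.7600
= 14.9600

14.9600


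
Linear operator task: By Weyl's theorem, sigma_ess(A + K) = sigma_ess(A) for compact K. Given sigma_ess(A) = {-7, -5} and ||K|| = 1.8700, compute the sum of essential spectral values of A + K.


By Weyl's theorem, the essential spectrum is invariant under compact perturbations.
sigma_ess(A + K) = sigma_ess(A) = {-7, -5}
Sum = -7 + -5 = -12

-12


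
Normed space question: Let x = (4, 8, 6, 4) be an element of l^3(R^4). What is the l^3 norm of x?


The l^3 norm = (sum |x_i|^3)^(1/3)
Sum of 3th powers = 64 + 512 + 216 + 64 = 856
||x||_3 = (856)^(1/3) = 9.4949

9.4949


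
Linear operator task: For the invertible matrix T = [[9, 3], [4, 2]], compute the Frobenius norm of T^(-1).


det(T) = 9*2 - 3*4 = 6
T^(-1) = (1/6) * [[2, -3], [-4, 9]] = [[0.3333, -0.5000], [-0.6667, 1.5000]]
||T^(-1)||_F^2 = 0.3333^2 + (-0.5000)^2 + (-0.6667)^2 + 1.5000^2 = 3.0556
||T^(-1)||_F = sqrt(3.0556) = 1.7480

1.7480


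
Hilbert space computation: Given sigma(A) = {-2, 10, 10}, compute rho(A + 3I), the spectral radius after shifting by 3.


Spectrum of A + 3I = {1, 13, 13}
Spectral radius = max |lambda| over the shifted spectrum
= max(1, 13, 13) = 13

13


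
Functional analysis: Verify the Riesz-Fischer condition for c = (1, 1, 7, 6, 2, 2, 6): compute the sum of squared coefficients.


sum |c_n|^2 = 1^2 + 1^2 + 7^2 + 6^2 + 2^2 + 2^2 + 6^2
= 1 + 1 + 49 + 36 + 4 + 4 + 36
= 131

131


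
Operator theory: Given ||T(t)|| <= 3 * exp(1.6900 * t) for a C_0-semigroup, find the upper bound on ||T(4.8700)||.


||T(4.8700)|| <= 3 * exp(1.6900 * 4.8700)
= 3 * exp(8.2303)
= 3 * 3752.9595
= 11258.8784

11258.8784


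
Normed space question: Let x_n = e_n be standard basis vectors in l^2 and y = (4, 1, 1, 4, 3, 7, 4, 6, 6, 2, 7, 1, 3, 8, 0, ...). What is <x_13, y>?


x_13 = e_13 is the standard basis vector with 1 in position 13.
<x_13, y> = y_13 = 3
As n -> infinity, <x_n, y> -> 0, confirming weak convergence of (x_n) to 0.

3


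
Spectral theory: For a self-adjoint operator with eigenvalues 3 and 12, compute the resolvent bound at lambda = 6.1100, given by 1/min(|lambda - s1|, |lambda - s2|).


dist(6.1100, {3, 12}) = min(|6.1100 - 3|, |6.1100 - 12|)
= min(3.1100, 5.8900) = 3.1100
Resolvent bound = 1/3.1100 = 0.3215

0.3215


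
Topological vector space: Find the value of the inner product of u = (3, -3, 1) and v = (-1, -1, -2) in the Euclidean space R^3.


Computing the standard inner product <u, v> = sum u_i * v_i
= 3*-1 + -3*-1 + 1*-2
= -3 + 3 + -2
= -2

-2


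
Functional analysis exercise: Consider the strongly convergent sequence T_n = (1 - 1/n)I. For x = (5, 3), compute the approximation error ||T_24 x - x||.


T_24 x - x = (1 - 1/24)x - x = -x/24
||x|| = sqrt(34) = 5.8310
||T_24 x - x|| = ||x||/24 = 5.8310/24 = 0.2430

0.2430


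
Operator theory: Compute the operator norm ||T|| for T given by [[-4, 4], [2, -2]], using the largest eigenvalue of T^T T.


A^T A = [[20, -20], [-20, 20]]
trace(A^T A) = 40, det(A^T A) = 0
discriminant = 40^2 - 4*0 = 1600
Largest eigenvalue of A^T A = (trace + sqrt(disc))/2 = 40.0000
||T|| = sqrt(40.0000) = 6.3246

6.3246


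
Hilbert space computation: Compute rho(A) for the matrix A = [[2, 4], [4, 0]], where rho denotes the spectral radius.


For a 2x2 matrix, eigenvalues satisfy lambda^2 - (trace)*lambda + det = 0
trace = 2 + 0 = 2
det = 2*0 - 4*4 = -16
discriminant = 2^2 - 4*(-16) = 68
spectral radius = max |eigenvalue| = 5.1231

5.1231


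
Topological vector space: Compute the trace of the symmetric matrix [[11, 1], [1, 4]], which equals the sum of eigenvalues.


For a self-adjoint (symmetric) matrix, the eigenvalues are real.
The sum of eigenvalues equals the trace of the matrix.
trace = 11 + 4 = 15

15


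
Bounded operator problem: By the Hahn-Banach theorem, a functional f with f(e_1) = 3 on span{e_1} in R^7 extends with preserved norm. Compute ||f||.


The norm of f is given by ||f|| = sup_{||x||=1} |f(x)|.
On span{e_1}, ||e_1|| = 1, so ||f|| = |f(e_1)| / ||e_1||
= |3| / 1 = 3.0000

3.0000


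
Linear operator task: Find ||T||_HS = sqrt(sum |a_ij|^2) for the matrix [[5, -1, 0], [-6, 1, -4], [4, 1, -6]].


The Hilbert-Schmidt norm is sqrt(sum of squares of all entries).
Sum of squares = 5^2 + (-1)^2 + 0^2 + (-6)^2 + 1^2 + (-4)^2 + 4^2 + 1^2 + (-6)^2
= 25 + 1 + 0 + 36 + 1 + 16 + 16 + 1 + 36 = 132
||T||_HS = sqrt(132) = 11.4891

11.4891


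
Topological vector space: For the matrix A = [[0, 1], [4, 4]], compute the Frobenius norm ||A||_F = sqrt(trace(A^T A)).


||A||_F^2 = sum a_ij^2
= 0^2 + 1^2 + 4^2 + 4^2
= 0 + 1 + 16 + 16 = 33
||A||_F = sqrt(33) = 5.7446

5.7446


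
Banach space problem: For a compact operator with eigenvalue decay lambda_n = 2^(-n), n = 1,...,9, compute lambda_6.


The eigenvalue formula gives lambda_6 = 1/2^6
= 1/64
= 0.0156

0.0156


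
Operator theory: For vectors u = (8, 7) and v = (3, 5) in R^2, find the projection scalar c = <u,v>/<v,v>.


Computing <u,v> = 8*3 + 7*5 = 59
Computing <v,v> = 3^2 + 5^2 = 34
Projection coefficient = 59/34 = 1.7353

1.7353


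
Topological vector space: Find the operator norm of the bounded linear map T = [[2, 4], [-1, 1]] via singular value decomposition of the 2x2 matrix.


A^T A = [[5, 7], [7, 17]]
trace(A^T A) = 22, det(A^T A) = 36
discriminant = 22^2 - 4*36 = 340
Largest eigenvalue of A^T A = (trace + sqrt(disc))/2 = 20.2195
||T|| = sqrt(20.2195) = 4.4966

4.4966


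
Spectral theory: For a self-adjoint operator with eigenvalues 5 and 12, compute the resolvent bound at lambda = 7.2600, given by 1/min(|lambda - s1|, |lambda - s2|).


dist(7.2600, {5, 12}) = min(|7.2600 - 5|, |7.2600 - 12|)
= min(2.2600, 4.7400) = 2.2600
Resolvent bound = 1/2.2600 = 0.4425

0.4425


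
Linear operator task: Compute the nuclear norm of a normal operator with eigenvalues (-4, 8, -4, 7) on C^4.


For a normal operator, singular values equal |eigenvalues|.
Trace norm = sum |lambda_i| = 4 + 8 + 4 + 7
= 23

23


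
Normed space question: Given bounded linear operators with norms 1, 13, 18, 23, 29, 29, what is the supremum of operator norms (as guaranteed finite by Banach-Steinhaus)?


By the Uniform Boundedness Principle, the supremum of norms is finite.
sup_k ||T_k|| = max(1, 13, 18, 23, 29, 29) = 29

29


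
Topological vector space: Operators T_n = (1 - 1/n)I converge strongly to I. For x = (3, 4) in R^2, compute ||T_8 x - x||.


T_8 x - x = (1 - 1/8)x - x = -x/8
||x|| = sqrt(25) = 5.0000
||T_8 x - x|| = ||x||/8 = 5.0000/8 = 0.6250

0.6250


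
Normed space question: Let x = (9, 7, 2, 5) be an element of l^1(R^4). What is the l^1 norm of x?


The l^1 norm equals the sum of absolute values of all components.
||x||_1 = 9 + 7 + 2 + 5
= 23

23.0000


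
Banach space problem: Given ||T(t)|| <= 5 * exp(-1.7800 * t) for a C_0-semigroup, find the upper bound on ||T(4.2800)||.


||T(4.2800)|| <= 5 * exp(-1.7800 * 4.2800)
= 5 * exp(-7.6184)
= 5 * 4.9133e-04
= 0.0025

0.0025


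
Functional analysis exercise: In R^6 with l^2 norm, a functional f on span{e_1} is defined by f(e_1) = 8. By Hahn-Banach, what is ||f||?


The norm of f is given by ||f|| = sup_{||x||=1} |f(x)|.
On span{e_1}, ||e_1|| = 1, so ||f|| = |f(e_1)| / ||e_1||
= |8| / 1 = 8.0000

8.0000


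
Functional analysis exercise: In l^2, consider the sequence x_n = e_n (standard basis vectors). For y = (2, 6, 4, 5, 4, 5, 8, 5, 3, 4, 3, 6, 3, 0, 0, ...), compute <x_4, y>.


x_4 = e_4 is the standard basis vector with 1 in position 4.
<x_4, y> = y_4 = 5
As n -> infinity, <x_n, y> -> 0, confirming weak convergence of (x_n) to 0.

5


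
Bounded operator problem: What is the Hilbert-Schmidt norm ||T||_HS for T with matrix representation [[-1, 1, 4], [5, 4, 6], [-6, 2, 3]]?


The Hilbert-Schmidt norm is sqrt(sum of squares of all entries).
Sum of squares = (-1)^2 + 1^2 + 4^2 + 5^2 + 4^2 + 6^2 + (-6)^2 + 2^2 + 3^2
= 1 + 1 + 16 + 25 + 16 + 36 + 36 + 4 + 9 = 144
||T||_HS = sqrt(144) = 12.0000

12.0000


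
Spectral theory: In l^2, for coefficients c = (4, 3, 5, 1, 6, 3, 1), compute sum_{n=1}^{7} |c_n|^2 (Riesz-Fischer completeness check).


sum |c_n|^2 = 4^2 + 3^2 + 5^2 + 1^2 + 6^2 + 3^2 + 1^2
= 16 + 9 + 25 + 1 + 36 + 9 + 1
= 97

97


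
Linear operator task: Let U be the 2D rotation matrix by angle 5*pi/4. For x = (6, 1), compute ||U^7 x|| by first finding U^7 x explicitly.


U is a rotation by theta = 5*pi/4
U^7 = rotation by 7*theta = 35*pi/4 = 3*pi/4 (mod 2*pi)
cos(3*pi/4) = -0.7071, sin(3*pi/4) = 0.7071
U^7 x = (-0.7071 * 6 - 0.7071 * 1, 0.7071 * 6 + -0.7071 * 1)
= (-4.9497, 3.5355)
||U^7 x|| = sqrt((-4.9497)^2 + 3.5355^2) = sqrt(37.0000) = 6.0828

6.0828


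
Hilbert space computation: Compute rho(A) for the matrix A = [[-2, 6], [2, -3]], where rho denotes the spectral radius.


For a 2x2 matrix, eigenvalues satisfy lambda^2 - (trace)*lambda + det = 0
trace = -2 + -3 = -5
det = -2*-3 - 6*2 = -6
discriminant = (-5)^2 - 4*(-6) = 49
spectral radius = max |eigenvalue| = 6.0000

6.0000


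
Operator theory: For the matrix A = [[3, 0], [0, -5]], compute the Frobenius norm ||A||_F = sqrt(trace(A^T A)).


||A||_F^2 = sum a_ij^2
= 3^2 + 0^2 + 0^2 + (-5)^2
= 9 + 0 + 0 + 25 = 34
||A||_F = sqrt(34) = 5.8310

5.8310


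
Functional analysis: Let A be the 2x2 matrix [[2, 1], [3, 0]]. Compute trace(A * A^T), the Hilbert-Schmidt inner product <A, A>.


trace(A * A^T) = sum of squares of all entries
= 2^2 + 1^2 + 3^2 + 0^2
= 4 + 1 + 9 + 0
= 14

14


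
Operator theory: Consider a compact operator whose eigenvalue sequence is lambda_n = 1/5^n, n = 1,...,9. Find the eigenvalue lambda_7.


The eigenvalue formula gives lambda_7 = 1/5^7
= 1/78125
= 1.2800e-05

1.2800e-05


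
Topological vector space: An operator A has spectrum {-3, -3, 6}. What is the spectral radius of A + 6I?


Spectrum of A + 6I = {3, 3, 12}
Spectral radius = max |lambda| over the shifted spectrum
= max(3, 3, 12) = 12

12


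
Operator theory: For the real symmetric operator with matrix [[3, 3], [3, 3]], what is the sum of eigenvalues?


For a self-adjoint (symmetric) matrix, the eigenvalues are real.
The sum of eigenvalues equals the trace of the matrix.
trace = 3 + 3 = 6

6


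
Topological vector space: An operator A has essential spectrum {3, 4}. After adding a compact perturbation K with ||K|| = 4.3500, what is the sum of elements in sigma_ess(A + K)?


By Weyl's theorem, the essential spectrum is invariant under compact perturbations.
sigma_ess(A + K) = sigma_ess(A) = {3, 4}
Sum = 3 + 4 = 7

7


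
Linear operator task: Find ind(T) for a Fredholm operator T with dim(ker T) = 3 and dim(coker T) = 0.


The Fredholm index is defined as ind(T) = dim(ker T) - dim(coker T)
= 3 - 0
= 3

3


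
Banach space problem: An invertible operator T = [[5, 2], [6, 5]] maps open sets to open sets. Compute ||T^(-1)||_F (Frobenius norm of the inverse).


det(T) = 5*5 - 2*6 = 13
T^(-1) = (1/13) * [[5, -2], [-6, 5]] = [[0.3846, -0.1538], [-0.4615, 0.3846]]
||T^(-1)||_F^2 = 0.3846^2 + (-0.1538)^2 + (-0.4615)^2 + 0.3846^2 = 0.5325
||T^(-1)||_F = sqrt(0.5325) = 0.7298

0.7298


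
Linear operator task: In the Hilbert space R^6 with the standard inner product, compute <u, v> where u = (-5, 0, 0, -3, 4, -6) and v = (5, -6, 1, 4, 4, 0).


Computing the standard inner product <u, v> = sum u_i * v_i
= -5*5 + 0*-6 + 0*1 + -3*4 + 4*4 + -6*0
= -25 + 0 + 0 + -12 + 16 + 0
= -21

-21


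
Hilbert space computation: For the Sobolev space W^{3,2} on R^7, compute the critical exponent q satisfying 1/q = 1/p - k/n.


Using the Sobolev embedding formula: 1/q = 1/p - k/n
1/q = 1/2 - 3/7 = 1/14
q = 1/(1/14) = 14

14.0000


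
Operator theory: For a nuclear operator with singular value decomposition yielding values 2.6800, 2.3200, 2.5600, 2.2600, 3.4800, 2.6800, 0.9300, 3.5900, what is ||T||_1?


The nuclear norm is the sum of all singular values.
||T||_1 = 2.6800 + 2.3200 + 2.5600 + 2.2600 + 3.4800 + 2.6800 + 0.9300 + 3.5900
= 20.5000

20.5000


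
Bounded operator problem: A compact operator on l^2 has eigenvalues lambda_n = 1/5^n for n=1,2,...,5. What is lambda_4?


The eigenvalue formula gives lambda_4 = 1/5^4
= 1/625
= 0.0016

0.0016


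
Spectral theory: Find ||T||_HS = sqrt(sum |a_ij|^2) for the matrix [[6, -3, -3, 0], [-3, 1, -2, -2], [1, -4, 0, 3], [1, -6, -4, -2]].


The Hilbert-Schmidt norm is sqrt(sum of squares of all entries).
Sum of squares = 6^2 + (-3)^2 + (-3)^2 + 0^2 + (-3)^2 + 1^2 + (-2)^2 + (-2)^2 + 1^2 + (-4)^2 + 0^2 + 3^2 + 1^2 + (-6)^2 + (-4)^2 + (-2)^2
= 36 + 9 + 9 + 0 + 9 + 1 + 4 + 4 + 1 + 16 + 0 + 9 + 1 + 36 + 16 + 4 = 155
||T||_HS = sqrt(155) = 12.4499

12.4499


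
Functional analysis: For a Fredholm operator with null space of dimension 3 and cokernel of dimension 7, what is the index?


The Fredholm index is defined as ind(T) = dim(ker T) - dim(coker T)
= 3 - 7
= -4

-4


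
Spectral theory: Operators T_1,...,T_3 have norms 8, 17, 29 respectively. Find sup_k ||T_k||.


By the Uniform Boundedness Principle, the supremum of norms is finite.
sup_k ||T_k|| = max(8, 17, 29) = 29

29


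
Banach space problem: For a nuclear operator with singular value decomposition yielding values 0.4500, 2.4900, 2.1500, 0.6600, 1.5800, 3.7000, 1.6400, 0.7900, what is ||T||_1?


The nuclear norm is the sum of all singular values.
||T||_1 = 0.4500 + 2.4900 + 2.1500 + 0.6600 + 1.5800 + 3.7000 + 1.6400 + 0.7900
= 13.4600

13.4600


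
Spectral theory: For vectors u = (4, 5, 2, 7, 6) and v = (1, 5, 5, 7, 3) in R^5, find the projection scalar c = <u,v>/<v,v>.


Computing <u,v> = 4*1 + 5*5 + 2*5 + 7*7 + 6*3 = 106
Computing <v,v> = 1^2 + 5^2 + 5^2 + 7^2 + 3^2 = 109
Projection coefficient = 106/109 = 0.9725

0.9725


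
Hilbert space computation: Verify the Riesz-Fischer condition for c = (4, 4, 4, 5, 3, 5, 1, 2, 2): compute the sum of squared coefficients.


sum |c_n|^2 = 4^2 + 4^2 + 4^2 + 5^2 + 3^2 + 5^2 + 1^2 + 2^2 + 2^2
= 16 + 16 + 16 + 25 + 9 + 25 + 1 + 4 + 4
= 116

116


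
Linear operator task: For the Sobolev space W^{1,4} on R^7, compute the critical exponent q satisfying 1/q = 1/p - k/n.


Using the Sobolev embedding formula: 1/q = 1/p - k/n
1/q = 1/4 - 1/7 = 3/28
q = 1/(3/28) = 28/3 = 9.3333

9.3333


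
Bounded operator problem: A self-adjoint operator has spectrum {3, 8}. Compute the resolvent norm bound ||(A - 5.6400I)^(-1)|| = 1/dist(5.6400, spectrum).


dist(5.6400, {3, 8}) = min(|5.6400 - 3|, |5.6400 - 8|)
= min(2.6400, 2.3600) = 2.3600
Resolvent bound = 1/2.3600 = 0.4237

0.4237


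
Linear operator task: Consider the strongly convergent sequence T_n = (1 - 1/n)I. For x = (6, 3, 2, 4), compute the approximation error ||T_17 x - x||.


T_17 x - x = (1 - 1/17)x - x = -x/17
||x|| = sqrt(65) = 8.0623
||T_17 x - x|| = ||x||/17 = 8.0623/17 = 0.4743

0.4743


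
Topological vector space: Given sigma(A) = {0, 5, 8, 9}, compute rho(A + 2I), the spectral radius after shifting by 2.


Spectrum of A + 2I = {2, 7, 10, 11}
Spectral radius = max |lambda| over the shifted spectrum
= max(2, 7, 10, 11) = 11

11


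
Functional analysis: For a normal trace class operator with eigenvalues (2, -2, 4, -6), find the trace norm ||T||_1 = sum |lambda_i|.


For a normal operator, singular values equal |eigenvalues|.
Trace norm = sum |lambda_i| = 2 + 2 + 4 + 6
= 14

14


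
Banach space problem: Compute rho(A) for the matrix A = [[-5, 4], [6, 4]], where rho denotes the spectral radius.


For a 2x2 matrix, eigenvalues satisfy lambda^2 - (trace)*lambda + det = 0
trace = -5 + 4 = -1
det = -5*4 - 4*6 = -44
discriminant = (-1)^2 - 4*(-44) = 177
spectral radius = max |eigenvalue| = 7.1521

7.1521


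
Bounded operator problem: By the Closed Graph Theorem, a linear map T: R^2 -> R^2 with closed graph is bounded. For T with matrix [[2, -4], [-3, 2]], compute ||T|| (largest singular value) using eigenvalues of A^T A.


A^T A = [[13, -14], [-14, 20]]
trace(A^T A) = 33, det(A^T A) = 64
discriminant = 33^2 - 4*64 = 833
Largest eigenvalue of A^T A = (trace + sqrt(disc))/2 = 30.9309
||T|| = sqrt(30.9309) = 5.5616

5.5616


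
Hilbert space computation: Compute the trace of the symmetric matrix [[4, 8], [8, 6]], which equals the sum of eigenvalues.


For a self-adjoint (symmetric) matrix, the eigenvalues are real.
The sum of eigenvalues equals the trace of the matrix.
trace = 4 + 6 = 10

10


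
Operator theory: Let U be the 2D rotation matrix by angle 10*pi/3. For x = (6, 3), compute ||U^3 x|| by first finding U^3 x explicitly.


U is a rotation by theta = 10*pi/3
U^3 = rotation by 3*theta = 30*pi/3 = 0*pi/3 (mod 2*pi)
cos(0*pi/3) = 1.0000, sin(0*pi/3) = 0.0000
U^3 x = (1.0000 * 6 - 0.0000 * 3, 0.0000 * 6 + 1.0000 * 3)
= (6.0000, 3.0000)
||U^3 x|| = sqrt(6.0000^2 + 3.0000^2) = sqrt(45.0000) = 6.7082

6.7082


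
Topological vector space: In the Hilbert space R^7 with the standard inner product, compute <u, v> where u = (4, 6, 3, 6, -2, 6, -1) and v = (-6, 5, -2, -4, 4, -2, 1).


Computing the standard inner product <u, v> = sum u_i * v_i
= 4*-6 + 6*5 + 3*-2 + 6*-4 + -2*4 + 6*-2 + -1*1
= -24 + 30 + -6 + -24 + -8 + -12 + -1
= -45

-45


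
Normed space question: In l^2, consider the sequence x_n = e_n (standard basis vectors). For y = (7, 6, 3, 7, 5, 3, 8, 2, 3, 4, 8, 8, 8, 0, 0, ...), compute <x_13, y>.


x_13 = e_13 is the standard basis vector with 1 in position 13.
<x_13, y> = y_13 = 8
As n -> infinity, <x_n, y> -> 0, confirming weak convergence of (x_n) to 0.

8


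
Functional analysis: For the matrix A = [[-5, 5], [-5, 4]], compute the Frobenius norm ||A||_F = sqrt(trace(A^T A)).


||A||_F^2 = sum a_ij^2
= (-5)^2 + 5^2 + (-5)^2 + 4^2
= 25 + 25 + 25 + 16 = 91
||A||_F = sqrt(91) = 9.5394

9.5394


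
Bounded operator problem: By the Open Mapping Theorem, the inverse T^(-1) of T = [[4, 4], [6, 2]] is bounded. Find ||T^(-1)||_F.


det(T) = 4*2 - 4*6 = -16
T^(-1) = (1/-16) * [[2, -4], [-6, 4]] = [[-0.1250, 0.2500], [0.3750, -0.2500]]
||T^(-1)||_F^2 = (-0.1250)^2 + 0.2500^2 + 0.3750^2 + (-0.2500)^2 = 0.2812
||T^(-1)||_F = sqrt(0.2812) = 0.5303

0.5303


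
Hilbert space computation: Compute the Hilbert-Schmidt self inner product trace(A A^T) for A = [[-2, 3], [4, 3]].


trace(A * A^T) = sum of squares of all entries
= (-2)^2 + 3^2 + 4^2 + 3^2
= 4 + 9 + 16 + 9
= 38

38


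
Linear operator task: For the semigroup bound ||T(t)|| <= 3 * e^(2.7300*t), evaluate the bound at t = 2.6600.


||T(2.6600)|| <= 3 * exp(2.7300 * 2.6600)
= 3 * exp(7.2618)
= 3 * 1424.8189
= 4274.4567

4274.4567


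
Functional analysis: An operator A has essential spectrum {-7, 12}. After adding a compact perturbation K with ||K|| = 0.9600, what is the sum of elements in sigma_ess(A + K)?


By Weyl's theorem, the essential spectrum is invariant under compact perturbations.
sigma_ess(A + K) = sigma_ess(A) = {-7, 12}
Sum = -7 + 12 = 5

5


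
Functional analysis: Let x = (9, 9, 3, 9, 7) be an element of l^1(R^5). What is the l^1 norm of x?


The l^1 norm equals the sum of absolute values of all components.
||x||_1 = 9 + 9 + 3 + 9 + 7
= 37

37.0000


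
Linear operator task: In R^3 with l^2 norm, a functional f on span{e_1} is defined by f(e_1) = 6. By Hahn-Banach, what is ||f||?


The norm of f is given by ||f|| = sup_{||x||=1} |f(x)|.
On span{e_1}, ||e_1|| = 1, so ||f|| = |f(e_1)| / ||e_1||
= |6| / 1 = 6.0000

6.0000


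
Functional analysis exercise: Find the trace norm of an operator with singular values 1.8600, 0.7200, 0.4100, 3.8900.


The nuclear norm is the sum of all singular values.
||T||_1 = 1.8600 + 0.7200 + 0.4100 + 3.8900
= 6.8800

6.8800


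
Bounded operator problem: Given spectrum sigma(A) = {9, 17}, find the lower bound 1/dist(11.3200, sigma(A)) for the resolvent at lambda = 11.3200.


dist(11.3200, {9, 17}) = min(|11.3200 - 9|, |11.3200 - 17|)
= min(2.3200, 5.6800) = 2.3200
Resolvent bound = 1/2.3200 = 0.4310

0.4310


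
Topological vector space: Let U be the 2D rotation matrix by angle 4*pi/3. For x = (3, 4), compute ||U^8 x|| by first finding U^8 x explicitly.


U is a rotation by theta = 4*pi/3
U^8 = rotation by 8*theta = 32*pi/3 = 2*pi/3 (mod 2*pi)
cos(2*pi/3) = -0.5000, sin(2*pi/3) = 0.8660
U^8 x = (-0.5000 * 3 - 0.8660 * 4, 0.8660 * 3 + -0.5000 * 4)
= (-4.9641, 0.5981)
||U^8 x|| = sqrt((-4.9641)^2 + 0.5981^2) = sqrt(25.0000) = 5.0000

5.0000


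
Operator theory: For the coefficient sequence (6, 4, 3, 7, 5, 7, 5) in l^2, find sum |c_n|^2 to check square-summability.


sum |c_n|^2 = 6^2 + 4^2 + 3^2 + 7^2 + 5^2 + 7^2 + 5^2
= 36 + 16 + 9 + 49 + 25 + 49 + 25
= 209

209


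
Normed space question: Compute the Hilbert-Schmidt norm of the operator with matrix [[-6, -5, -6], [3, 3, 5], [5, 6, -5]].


The Hilbert-Schmidt norm is sqrt(sum of squares of all entries).
Sum of squares = (-6)^2 + (-5)^2 + (-6)^2 + 3^2 + 3^2 + 5^2 + 5^2 + 6^2 + (-5)^2
= 36 + 25 + 36 + 9 + 9 + 25 + 25 + 36 + 25 = 226
||T||_HS = sqrt(226) = 15.0333

15.0333


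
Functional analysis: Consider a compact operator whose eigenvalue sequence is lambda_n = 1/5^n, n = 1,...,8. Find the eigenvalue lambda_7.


The eigenvalue formula gives lambda_7 = 1/5^7
= 1/78125
= 1.2800e-05

1.2800e-05
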